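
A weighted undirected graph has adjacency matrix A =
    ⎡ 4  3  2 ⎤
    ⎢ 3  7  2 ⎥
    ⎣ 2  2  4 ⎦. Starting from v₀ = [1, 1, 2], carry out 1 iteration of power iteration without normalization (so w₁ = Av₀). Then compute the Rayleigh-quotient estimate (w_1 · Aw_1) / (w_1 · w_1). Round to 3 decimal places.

w1 = Av₀ = (4·1 + 3·1 + 2·2; 3·1 + 7·1 + 2·2; 2·1 + 2·1 + 4·2) = (11, 14, 12)
Aw1 = (110, 155, 98)
w1·Aw1 = 11·110 + 14·155 + 12·98 = 4556; w1·w1 = 11·11 + 14·14 + 12·12 = 461
λ ≈ 4556/461 = 9.883

λ ≈ 9.883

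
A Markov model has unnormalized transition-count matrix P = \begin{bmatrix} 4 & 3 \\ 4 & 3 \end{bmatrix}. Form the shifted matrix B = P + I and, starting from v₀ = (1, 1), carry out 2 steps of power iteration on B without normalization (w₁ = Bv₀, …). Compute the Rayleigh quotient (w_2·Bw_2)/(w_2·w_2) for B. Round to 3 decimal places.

8.000

B = P + I has rows (5, 3); (4, 4)
w1 = Bv₀ = (5·1 + 3·1; 4·1 + 4·1) = (8, 8)
w2 = Bw1 = (5·8 + 3·8; 4·8 + 4·8) = (64, 64)
Bw2 = (512, 512)
w2·Bw2 = 65536; w2·w2 = 8192; μ ≈ 65536/8192 = 8.000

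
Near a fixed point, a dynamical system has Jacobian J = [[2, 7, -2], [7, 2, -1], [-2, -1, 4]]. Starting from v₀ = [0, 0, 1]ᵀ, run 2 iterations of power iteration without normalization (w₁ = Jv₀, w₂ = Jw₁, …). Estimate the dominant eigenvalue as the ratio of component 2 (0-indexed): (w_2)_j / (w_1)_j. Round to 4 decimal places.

5.2500

w1 = Jv₀ = (-2, -1, 4)
w2 = Jw1 = (-19, -20, 21)
Ratio at component: 21 / 4 = 5.2500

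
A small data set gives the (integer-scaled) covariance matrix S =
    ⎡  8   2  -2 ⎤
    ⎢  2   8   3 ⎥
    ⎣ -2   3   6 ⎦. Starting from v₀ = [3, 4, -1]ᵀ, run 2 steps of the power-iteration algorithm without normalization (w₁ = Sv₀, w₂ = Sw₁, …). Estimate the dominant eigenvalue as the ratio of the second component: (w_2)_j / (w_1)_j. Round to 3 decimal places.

9.943

w1 = Sv₀ = (34, 35, 0)
w2 = Sw1 = (342, 348, 37)
Ratio at component: 348 / 35 = 9.943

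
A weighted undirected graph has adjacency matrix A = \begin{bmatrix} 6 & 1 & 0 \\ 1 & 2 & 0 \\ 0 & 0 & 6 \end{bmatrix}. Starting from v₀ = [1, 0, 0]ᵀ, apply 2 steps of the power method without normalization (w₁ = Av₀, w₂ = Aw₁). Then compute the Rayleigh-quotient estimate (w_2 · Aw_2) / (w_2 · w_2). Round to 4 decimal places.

w1 = Av₀ = (6·1 + 1·0 + 0·0; 1·1 + 2·0 + 0·0; 0·1 + 0·0 + 6·0) = (6, 1, 0)
w2 = Aw1 = (6·6 + 1·1 + 0·0; 1·6 + 2·1 + 0·0; 0·6 + 0·1 + 6·0) = (37, 8, 0)
Aw2 = (230, 53, 0)
w2·Aw2 = 37·230 + 8·53 + 0·0 = 8934; w2·w2 = 37·37 + 8·8 + 0·0 = 1433
λ ≈ 8934/1433 = 6.2345

λ ≈ 6.2345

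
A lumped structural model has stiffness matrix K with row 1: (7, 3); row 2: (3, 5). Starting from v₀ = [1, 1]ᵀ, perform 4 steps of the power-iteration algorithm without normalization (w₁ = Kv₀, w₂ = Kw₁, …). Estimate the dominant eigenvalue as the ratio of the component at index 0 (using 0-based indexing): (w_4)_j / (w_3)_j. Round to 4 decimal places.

λ ≈ 9.1843

w1 = Kv₀ = (10, 8)
w2 = Kw1 = (94, 70)
w3 = Kw2 = (868, 632)
w4 = Kw3 = (7972, 5764)
Ratio at component: 7972 / 868 = 9.1843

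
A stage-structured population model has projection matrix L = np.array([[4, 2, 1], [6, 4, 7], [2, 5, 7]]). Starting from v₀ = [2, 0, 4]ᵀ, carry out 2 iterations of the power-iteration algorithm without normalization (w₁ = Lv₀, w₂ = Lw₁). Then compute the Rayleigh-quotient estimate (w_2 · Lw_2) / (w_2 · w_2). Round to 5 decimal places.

λ ≈ 12.87133

w1 = Lv₀ = (4·2 + 2·0 + 1·4; 6·2 + 4·0 + 7·4; 2·2 + 5·0 + 7·4) = (12, 40, 32)
w2 = Lw1 = (4·12 + 2·40 + 1·32; 6·12 + 4·40 + 7·32; 2·12 + 5·40 + 7·32) = (160, 456, 448)
Lw2 = (2000, 5920, 5736)
w2·Lw2 = 160·2000 + 456·5920 + 448·5736 = 5589248; w2·w2 = 160·160 + 456·456 + 448·448 = 434240
λ ≈ 5589248/434240 = 12.87133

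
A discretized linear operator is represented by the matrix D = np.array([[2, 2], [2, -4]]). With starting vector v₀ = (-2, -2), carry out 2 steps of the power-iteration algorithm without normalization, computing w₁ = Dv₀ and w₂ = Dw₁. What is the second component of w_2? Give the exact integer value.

w1 = Dv₀ = (2·(-2) + 2·(-2); 2·(-2) + (-4)·(-2)) = (-8, 4)
w2 = Dw1 = (2·(-8) + 2·4; 2·(-8) + (-4)·4) = (-8, -32)
The requested component of w2 is -32.

-32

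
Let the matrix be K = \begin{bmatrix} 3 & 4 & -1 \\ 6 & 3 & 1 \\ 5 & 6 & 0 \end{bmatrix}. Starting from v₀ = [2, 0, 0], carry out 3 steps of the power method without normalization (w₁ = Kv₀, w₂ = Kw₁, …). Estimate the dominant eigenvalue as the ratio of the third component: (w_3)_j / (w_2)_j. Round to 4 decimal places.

7.5686

w1 = Kv₀ = (3·2 + 4·0 + (-1)·0; 6·2 + 3·0 + 1·0; 5·2 + 6·0 + 0·0) = (6, 12, 10)
w2 = Kw1 = (3·6 + 4·12 + (-1)·10; 6·6 + 3·12 + 1·10; 5·6 + 6·12 + 0·10) = (56, 82, 102)
w3 = Kw2 = (394, 684, 772)
Ratio at component: 772 / 102 = 7.5686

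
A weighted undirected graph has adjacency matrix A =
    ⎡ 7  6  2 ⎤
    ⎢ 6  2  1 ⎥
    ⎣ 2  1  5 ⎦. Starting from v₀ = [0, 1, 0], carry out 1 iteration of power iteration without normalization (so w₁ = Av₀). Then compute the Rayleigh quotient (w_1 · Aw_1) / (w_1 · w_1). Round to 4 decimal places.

w1 = Av₀ = (7·0 + 6·1 + 2·0; 6·0 + 2·1 + 1·0; 2·0 + 1·1 + 5·0) = (6, 2, 1)
Aw1 = (56, 41, 19)
w1·Aw1 = 6·56 + 2·41 + 1·19 = 437; w1·w1 = 6·6 + 2·2 + 1·1 = 41
λ ≈ 437/41 = 10.6585

λ ≈ 10.6585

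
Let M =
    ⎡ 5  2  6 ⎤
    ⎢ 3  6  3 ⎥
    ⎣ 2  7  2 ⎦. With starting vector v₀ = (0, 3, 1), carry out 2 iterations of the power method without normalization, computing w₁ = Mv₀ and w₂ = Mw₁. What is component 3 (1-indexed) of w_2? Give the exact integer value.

217

w1 = Mv₀ = (12, 21, 23)
w2 = Mw1 = (240, 231, 217)
The requested component of w2 is 217.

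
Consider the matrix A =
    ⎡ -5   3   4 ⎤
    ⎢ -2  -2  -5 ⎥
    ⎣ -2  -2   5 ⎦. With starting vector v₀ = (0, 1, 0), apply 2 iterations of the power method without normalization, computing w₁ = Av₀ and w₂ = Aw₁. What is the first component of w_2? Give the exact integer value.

w1 = Av₀ = (3, -2, -2)
w2 = Aw1 = (-29, 8, -12)
The requested component of w2 is -29.

-29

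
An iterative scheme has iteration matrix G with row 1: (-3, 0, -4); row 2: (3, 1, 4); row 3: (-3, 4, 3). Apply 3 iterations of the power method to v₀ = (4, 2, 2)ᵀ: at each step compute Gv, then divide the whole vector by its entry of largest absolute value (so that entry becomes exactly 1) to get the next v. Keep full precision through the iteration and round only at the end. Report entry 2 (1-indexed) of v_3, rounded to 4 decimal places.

Gv0 = (-20.00000, 22.00000, 2.00000); divide by 22.00000 → v1 = (-0.90909, 1.00000, 0.09091)
Gv1 = (2.36364, -1.36364, 7.00000); divide by 7.00000 → v2 = (0.33766, -0.19481, 1.00000)
Gv2 = (-5.01299, 4.81818, 1.20779); divide by -5.01299 → v3 = (1.00000, -0.96114, -0.24093)
Requested entry of v3: 742/-772 = -0.9611

-0.9611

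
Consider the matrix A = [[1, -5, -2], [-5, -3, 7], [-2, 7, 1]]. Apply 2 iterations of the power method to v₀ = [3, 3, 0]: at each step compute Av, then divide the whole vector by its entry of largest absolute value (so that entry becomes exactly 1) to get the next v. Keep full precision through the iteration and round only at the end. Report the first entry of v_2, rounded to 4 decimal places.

0.3291

Av0 = (-12.00000, -24.00000, 15.00000); divide by -24.00000 → v1 = (0.50000, 1.00000, -0.62500)
Av1 = (-3.25000, -9.87500, 5.37500); divide by -9.87500 → v2 = (0.32911, 1.00000, -0.54430)
Requested entry of v2: 78/237 = 0.3291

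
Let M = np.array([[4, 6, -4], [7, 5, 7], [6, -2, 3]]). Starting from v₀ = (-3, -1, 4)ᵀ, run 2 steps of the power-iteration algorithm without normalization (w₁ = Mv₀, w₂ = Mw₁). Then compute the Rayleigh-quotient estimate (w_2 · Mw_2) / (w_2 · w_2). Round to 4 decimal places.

w1 = Mv₀ = (4·(-3) + 6·(-1) + (-4)·4; 7·(-3) + 5·(-1) + 7·4; 6·(-3) + (-2)·(-1) + 3·4) = (-34, 2, -4)
w2 = Mw1 = (4·(-34) + 6·2 + (-4)·(-4); 7·(-34) + 5·2 + 7·(-4); 6·(-34) + (-2)·2 + 3·(-4)) = (-108, -256, -220)
Mw2 = (-1088, -3576, -796)
w2·Mw2 = (-108)·(-1088) + (-256)·(-3576) + (-220)·(-796) = 1208080; w2·w2 = (-108)·(-108) + (-256)·(-256) + (-220)·(-220) = 125600
λ ≈ 1208080/125600 = 9.6185

λ ≈ 9.6185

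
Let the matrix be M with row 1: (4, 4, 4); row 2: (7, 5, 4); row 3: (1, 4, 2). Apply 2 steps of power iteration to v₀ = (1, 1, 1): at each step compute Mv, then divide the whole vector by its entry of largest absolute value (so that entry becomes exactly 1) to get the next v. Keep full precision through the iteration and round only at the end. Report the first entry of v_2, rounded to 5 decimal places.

Mv0 = (12.000000, 16.000000, 7.000000); divide by 16.000000 → v1 = (0.750000, 1.000000, 0.437500)
Mv1 = (8.750000, 12.000000, 5.625000); divide by 12.000000 → v2 = (0.729167, 1.000000, 0.468750)
Requested entry of v2: 140/192 = 0.72917

0.72917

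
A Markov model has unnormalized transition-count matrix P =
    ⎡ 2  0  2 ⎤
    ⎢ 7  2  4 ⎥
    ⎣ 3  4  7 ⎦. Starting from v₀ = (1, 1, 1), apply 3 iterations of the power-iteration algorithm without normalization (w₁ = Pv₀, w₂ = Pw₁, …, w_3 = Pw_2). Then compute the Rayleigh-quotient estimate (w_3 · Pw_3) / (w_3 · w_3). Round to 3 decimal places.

w1 = Pv₀ = (2·1 + 0·1 + 2·1; 7·1 + 2·1 + 4·1; 3·1 + 4·1 + 7·1) = (4, 13, 14)
w2 = Pw1 = (2·4 + 0·13 + 2·14; 7·4 + 2·13 + 4·14; 3·4 + 4·13 + 7·14) = (36, 110, 162)
w3 = Pw2 = (396, 1120, 1682)
Pw3 = (4156, 11740, 17442)
w3·Pw3 = 396·4156 + 1120·11740 + 1682·17442 = 44132020; w3·w3 = 396·396 + 1120·1120 + 1682·1682 = 4240340
λ ≈ 44132020/4240340 = 10.408

λ ≈ 10.408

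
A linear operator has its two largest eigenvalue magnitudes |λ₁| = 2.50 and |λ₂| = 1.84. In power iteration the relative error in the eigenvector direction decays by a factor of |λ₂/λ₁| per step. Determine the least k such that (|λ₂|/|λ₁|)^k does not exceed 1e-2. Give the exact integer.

|λ₂/λ₁| = 1.84/2.50 = 0.73600
Need k ≥ ln(1e-2) / ln(0.73600) = -4.6052 / -0.3065 ≈ 15.024
Smallest integer k satisfying the bound: 16

16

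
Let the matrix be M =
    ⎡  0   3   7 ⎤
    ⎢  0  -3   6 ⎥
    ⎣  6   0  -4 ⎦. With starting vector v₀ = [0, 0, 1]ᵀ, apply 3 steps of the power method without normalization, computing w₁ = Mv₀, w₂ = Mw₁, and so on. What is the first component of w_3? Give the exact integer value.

w1 = Mv₀ = (7, 6, -4)
w2 = Mw1 = (-10, -42, 58)
w3 = Mw2 = (280, 474, -292)
The requested component of w3 is 280.

280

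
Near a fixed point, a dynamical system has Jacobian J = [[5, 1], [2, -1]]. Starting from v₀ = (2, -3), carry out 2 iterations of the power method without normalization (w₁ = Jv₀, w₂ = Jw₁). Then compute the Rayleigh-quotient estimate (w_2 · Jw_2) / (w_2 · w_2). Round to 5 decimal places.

w1 = Jv₀ = (5·2 + 1·(-3); 2·2 + (-1)·(-3)) = (7, 7)
w2 = Jw1 = (5·7 + 1·7; 2·7 + (-1)·7) = (42, 7)
Jw2 = (217, 77)
w2·Jw2 = 42·217 + 7·77 = 9653; w2·w2 = 42·42 + 7·7 = 1813
λ ≈ 9653/1813 = 5.32432

λ ≈ 5.32432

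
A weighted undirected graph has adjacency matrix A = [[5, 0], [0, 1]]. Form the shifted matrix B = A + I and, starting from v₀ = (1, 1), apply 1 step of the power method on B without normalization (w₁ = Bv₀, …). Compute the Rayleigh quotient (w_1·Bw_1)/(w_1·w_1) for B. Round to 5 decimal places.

B = A + I has rows (6, 0); (0, 2)
w1 = Bv₀ = (6, 2)
Bw1 = (36, 4)
w1·Bw1 = 224; w1·w1 = 40; μ ≈ 224/40 = 5.60000

5.60000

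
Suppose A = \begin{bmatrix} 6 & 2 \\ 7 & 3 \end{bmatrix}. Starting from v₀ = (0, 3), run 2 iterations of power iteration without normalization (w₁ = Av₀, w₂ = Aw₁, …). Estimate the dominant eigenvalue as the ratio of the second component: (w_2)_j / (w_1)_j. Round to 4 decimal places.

7.6667

w1 = Av₀ = (6, 9)
w2 = Aw1 = (54, 69)
Ratio at component: 69 / 9 = 7.6667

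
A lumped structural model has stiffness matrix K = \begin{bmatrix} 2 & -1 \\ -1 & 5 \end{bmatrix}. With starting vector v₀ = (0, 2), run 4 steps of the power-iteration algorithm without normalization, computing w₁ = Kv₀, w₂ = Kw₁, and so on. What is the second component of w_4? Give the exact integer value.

w1 = Kv₀ = (-2, 10)
w2 = Kw1 = (-14, 52)
w3 = Kw2 = (-80, 274)
w4 = Kw3 = (-434, 1450)
The requested component of w4 is 1450.

1450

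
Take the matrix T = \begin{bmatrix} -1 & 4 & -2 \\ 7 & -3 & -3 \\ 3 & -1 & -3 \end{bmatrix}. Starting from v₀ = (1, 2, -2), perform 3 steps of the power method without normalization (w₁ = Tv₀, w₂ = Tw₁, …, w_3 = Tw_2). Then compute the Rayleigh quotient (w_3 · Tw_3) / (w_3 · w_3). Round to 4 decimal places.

-7.6173

w1 = Tv₀ = ((-1)·1 + 4·2 + (-2)·(-2); 7·1 + (-3)·2 + (-3)·(-2); 3·1 + (-1)·2 + (-3)·(-2)) = (11, 7, 7)
w2 = Tw1 = ((-1)·11 + 4·7 + (-2)·7; 7·11 + (-3)·7 + (-3)·7; 3·11 + (-1)·7 + (-3)·7) = (3, 35, 5)
w3 = Tw2 = (127, -99, -41)
Tw3 = (-441, 1309, 603)
w3·Tw3 = 127·(-441) + (-99)·1309 + (-41)·603 = -210321; w3·w3 = 127·127 + (-99)·(-99) + (-41)·(-41) = 27611
λ ≈ -210321/27611 = -7.6173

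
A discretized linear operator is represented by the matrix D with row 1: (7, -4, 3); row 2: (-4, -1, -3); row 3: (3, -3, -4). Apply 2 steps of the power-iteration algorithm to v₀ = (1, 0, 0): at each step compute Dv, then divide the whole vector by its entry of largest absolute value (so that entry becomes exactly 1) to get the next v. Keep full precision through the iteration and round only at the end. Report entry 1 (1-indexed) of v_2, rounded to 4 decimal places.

Dv0 = (7.00000, -4.00000, 3.00000); divide by 7.00000 → v1 = (1.00000, -0.57143, 0.42857)
Dv1 = (10.57143, -4.71429, 3.00000); divide by 10.57143 → v2 = (1.00000, -0.44595, 0.28378)
Requested entry of v2: 74/74 = 1.0000

1.0000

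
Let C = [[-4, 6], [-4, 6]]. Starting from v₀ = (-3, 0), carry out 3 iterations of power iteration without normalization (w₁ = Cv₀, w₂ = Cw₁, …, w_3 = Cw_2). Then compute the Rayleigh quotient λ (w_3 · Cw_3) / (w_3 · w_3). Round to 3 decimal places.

λ ≈ 2.000

w1 = Cv₀ = ((-4)·(-3) + 6·0; (-4)·(-3) + 6·0) = (12, 12)
w2 = Cw1 = ((-4)·12 + 6·12; (-4)·12 + 6·12) = (24, 24)
w3 = Cw2 = (48, 48)
Cw3 = (96, 96)
w3·Cw3 = 48·96 + 48·96 = 9216; w3·w3 = 48·48 + 48·48 = 4608
λ ≈ 9216/4608 = 2.000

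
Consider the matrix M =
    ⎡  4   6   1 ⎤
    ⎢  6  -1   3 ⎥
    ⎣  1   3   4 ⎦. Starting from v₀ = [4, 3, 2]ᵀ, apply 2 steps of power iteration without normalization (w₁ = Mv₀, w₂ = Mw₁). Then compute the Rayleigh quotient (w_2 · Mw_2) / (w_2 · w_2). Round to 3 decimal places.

9.249

w1 = Mv₀ = (36, 27, 21)
w2 = Mw1 = (327, 252, 201)
Mw2 = (3021, 2313, 1887)
w2·Mw2 = 327·3021 + 252·2313 + 201·1887 = 1950030; w2·w2 = 327·327 + 252·252 + 201·201 = 210834
λ ≈ 1950030/210834 = 9.249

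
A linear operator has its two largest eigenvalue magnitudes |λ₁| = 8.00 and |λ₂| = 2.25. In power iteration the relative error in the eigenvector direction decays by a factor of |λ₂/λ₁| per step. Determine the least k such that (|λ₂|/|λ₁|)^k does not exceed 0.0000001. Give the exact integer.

|λ₂/λ₁| = 2.25/8.00 = 0.28125
Need k ≥ ln(0.0000001) / ln(0.28125) = -16.1181 / -1.2685 ≈ 12.706
Smallest integer k satisfying the bound: 13

13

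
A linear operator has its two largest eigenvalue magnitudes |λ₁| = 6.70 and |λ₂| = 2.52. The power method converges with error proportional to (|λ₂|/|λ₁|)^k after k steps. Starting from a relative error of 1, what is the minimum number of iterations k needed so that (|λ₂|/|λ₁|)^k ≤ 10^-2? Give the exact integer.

|λ₂/λ₁| = 2.52/6.70 = 0.37612
Need k ≥ ln(10^-2) / ln(0.37612) = -4.6052 / -0.9778 ≈ 4.709
Smallest integer k satisfying the bound: 5

5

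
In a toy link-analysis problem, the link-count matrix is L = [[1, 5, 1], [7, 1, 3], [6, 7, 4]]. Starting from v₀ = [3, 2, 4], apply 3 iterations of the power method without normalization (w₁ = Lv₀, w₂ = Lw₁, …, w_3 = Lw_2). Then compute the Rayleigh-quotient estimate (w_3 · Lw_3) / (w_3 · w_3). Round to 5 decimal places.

10.71563

w1 = Lv₀ = (17, 35, 48)
w2 = Lw1 = (240, 298, 539)
w3 = Lw2 = (2269, 3595, 5682)
Lw3 = (25926, 36524, 61507)
w3·Lw3 = 2269·25926 + 3595·36524 + 5682·61507 = 539612648; w3·w3 = 2269·2269 + 3595·3595 + 5682·5682 = 50357510
λ ≈ 539612648/50357510 = 10.71563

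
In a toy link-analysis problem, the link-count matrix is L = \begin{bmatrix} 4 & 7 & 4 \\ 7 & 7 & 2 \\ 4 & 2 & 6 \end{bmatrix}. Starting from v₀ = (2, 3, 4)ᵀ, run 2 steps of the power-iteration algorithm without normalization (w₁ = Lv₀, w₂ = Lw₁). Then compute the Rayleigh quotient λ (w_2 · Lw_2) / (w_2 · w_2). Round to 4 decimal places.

w1 = Lv₀ = (4·2 + 7·3 + 4·4; 7·2 + 7·3 + 2·4; 4·2 + 2·3 + 6·4) = (45, 43, 38)
w2 = Lw1 = (4·45 + 7·43 + 4·38; 7·45 + 7·43 + 2·38; 4·45 + 2·43 + 6·38) = (633, 692, 494)
Lw2 = (9352, 10263, 6880)
w2·Lw2 = 633·9352 + 692·10263 + 494·6880 = 16420532; w2·w2 = 633·633 + 692·692 + 494·494 = 1123589
λ ≈ 16420532/1123589 = 14.6144

14.6144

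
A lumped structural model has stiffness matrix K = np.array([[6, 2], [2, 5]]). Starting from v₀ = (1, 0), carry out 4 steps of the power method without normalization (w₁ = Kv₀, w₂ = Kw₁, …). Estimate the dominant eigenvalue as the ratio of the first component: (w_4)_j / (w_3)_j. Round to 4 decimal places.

w1 = Kv₀ = (6, 2)
w2 = Kw1 = (40, 22)
w3 = Kw2 = (284, 190)
w4 = Kw3 = (2084, 1518)
Ratio at component: 2084 / 284 = 7.3380

λ ≈ 7.3380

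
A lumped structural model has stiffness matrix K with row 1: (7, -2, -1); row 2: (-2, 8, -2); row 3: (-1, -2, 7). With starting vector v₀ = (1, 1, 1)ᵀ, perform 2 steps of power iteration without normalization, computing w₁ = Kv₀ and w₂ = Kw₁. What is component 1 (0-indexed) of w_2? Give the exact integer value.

w1 = Kv₀ = (4, 4, 4)
w2 = Kw1 = (16, 16, 16)
The requested component of w2 is 16.

16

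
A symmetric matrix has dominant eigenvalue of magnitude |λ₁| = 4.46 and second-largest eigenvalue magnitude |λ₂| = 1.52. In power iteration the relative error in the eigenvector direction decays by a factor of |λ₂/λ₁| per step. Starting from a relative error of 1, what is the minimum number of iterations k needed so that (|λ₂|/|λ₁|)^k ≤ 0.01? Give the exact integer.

5

|λ₂/λ₁| = 1.52/4.46 = 0.34081
Need k ≥ ln(0.01) / ln(0.34081) = -4.6052 / -1.0764 ≈ 4.278
Smallest integer k satisfying the bound: 5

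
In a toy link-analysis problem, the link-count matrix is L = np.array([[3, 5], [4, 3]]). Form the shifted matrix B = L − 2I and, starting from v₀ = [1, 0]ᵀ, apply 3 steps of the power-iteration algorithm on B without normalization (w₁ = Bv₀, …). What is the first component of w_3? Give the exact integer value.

B = L − 2I has rows (1, 5); (4, 1)
w1 = Bv₀ = (1, 4)
w2 = Bw1 = (21, 8)
w3 = Bw2 = (61, 92)
Requested component of w3: 61

61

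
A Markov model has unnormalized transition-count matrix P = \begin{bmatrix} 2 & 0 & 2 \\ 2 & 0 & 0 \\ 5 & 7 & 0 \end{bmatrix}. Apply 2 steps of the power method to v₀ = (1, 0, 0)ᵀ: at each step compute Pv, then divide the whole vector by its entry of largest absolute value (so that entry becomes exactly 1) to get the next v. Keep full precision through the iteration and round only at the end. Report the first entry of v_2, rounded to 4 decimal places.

0.5833

Pv0 = (2.00000, 2.00000, 5.00000); divide by 5.00000 → v1 = (0.40000, 0.40000, 1.00000)
Pv1 = (2.80000, 0.80000, 4.80000); divide by 4.80000 → v2 = (0.58333, 0.16667, 1.00000)
Requested entry of v2: 14/24 = 0.5833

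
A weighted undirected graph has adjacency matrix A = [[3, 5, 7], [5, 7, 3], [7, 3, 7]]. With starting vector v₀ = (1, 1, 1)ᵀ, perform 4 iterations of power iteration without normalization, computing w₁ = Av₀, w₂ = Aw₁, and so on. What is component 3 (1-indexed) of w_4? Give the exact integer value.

w1 = Av₀ = (15, 15, 17)
w2 = Aw1 = (239, 231, 269)
w3 = Aw2 = (3755, 3619, 4249)
w4 = Aw3 = (59103, 56855, 66885)
The requested component of w4 is 66885.

66885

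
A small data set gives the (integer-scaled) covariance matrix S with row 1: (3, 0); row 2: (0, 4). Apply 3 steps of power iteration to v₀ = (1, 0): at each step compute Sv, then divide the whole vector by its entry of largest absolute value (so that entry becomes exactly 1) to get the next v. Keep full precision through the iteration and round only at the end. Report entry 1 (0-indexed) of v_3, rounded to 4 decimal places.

Sv0 = (3.00000, 0.00000); divide by 3.00000 → v1 = (1.00000, 0.00000)
Sv1 = (3.00000, 0.00000); divide by 3.00000 → v2 = (1.00000, 0.00000)
Sv2 = (3.00000, 0.00000); divide by 3.00000 → v3 = (1.00000, 0.00000)
Requested entry of v3: 0/27 = 0.0000

0.0000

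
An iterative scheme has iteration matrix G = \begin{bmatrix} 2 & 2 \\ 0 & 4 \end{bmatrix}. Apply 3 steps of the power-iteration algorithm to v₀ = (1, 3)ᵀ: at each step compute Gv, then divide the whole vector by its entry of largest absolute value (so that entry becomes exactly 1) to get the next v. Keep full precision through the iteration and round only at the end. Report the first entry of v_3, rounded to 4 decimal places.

Gv0 = (8.00000, 12.00000); divide by 12.00000 → v1 = (0.66667, 1.00000)
Gv1 = (3.33333, 4.00000); divide by 4.00000 → v2 = (0.83333, 1.00000)
Gv2 = (3.66667, 4.00000); divide by 4.00000 → v3 = (0.91667, 1.00000)
Requested entry of v3: 176/192 = 0.9167

0.9167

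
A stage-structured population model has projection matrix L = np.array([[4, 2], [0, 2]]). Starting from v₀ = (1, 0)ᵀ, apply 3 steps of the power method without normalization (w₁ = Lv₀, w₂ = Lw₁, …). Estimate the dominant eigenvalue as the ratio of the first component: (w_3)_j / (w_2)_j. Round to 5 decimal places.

λ ≈ 4.00000

w1 = Lv₀ = (4·1 + 2·0; 0·1 + 2·0) = (4, 0)
w2 = Lw1 = (4·4 + 2·0; 0·4 + 2·0) = (16, 0)
w3 = Lw2 = (64, 0)
Ratio at component: 64 / 16 = 4.00000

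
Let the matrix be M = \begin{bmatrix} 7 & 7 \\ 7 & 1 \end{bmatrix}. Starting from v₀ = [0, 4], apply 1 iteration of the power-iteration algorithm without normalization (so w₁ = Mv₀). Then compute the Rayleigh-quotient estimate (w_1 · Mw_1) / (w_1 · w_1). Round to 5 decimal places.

w1 = Mv₀ = (7·0 + 7·4; 7·0 + 1·4) = (28, 4)
Mw1 = (224, 200)
w1·Mw1 = 28·224 + 4·200 = 7072; w1·w1 = 28·28 + 4·4 = 800
λ ≈ 7072/800 = 8.84000

λ ≈ 8.84000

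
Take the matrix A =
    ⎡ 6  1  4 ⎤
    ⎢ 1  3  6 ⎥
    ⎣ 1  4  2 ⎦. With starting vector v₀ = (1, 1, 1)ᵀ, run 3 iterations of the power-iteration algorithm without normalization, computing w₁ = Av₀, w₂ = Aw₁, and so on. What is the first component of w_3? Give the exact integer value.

967

w1 = Av₀ = (6·1 + 1·1 + 4·1; 1·1 + 3·1 + 6·1; 1·1 + 4·1 + 2·1) = (11, 10, 7)
w2 = Aw1 = (6·11 + 1·10 + 4·7; 1·11 + 3·10 + 6·7; 1·11 + 4·10 + 2·7) = (104, 83, 65)
w3 = Aw2 = (967, 743, 566)
The requested component of w3 is 967.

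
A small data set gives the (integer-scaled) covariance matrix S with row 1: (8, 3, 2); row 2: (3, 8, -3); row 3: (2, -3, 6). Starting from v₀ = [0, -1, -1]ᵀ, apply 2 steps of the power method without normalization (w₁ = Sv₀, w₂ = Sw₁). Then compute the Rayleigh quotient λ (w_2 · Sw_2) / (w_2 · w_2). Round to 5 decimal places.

λ ≈ 10.67766

w1 = Sv₀ = (8·0 + 3·(-1) + 2·(-1); 3·0 + 8·(-1) + (-3)·(-1); 2·0 + (-3)·(-1) + 6·(-1)) = (-5, -5, -3)
w2 = Sw1 = (8·(-5) + 3·(-5) + 2·(-3); 3·(-5) + 8·(-5) + (-3)·(-3); 2·(-5) + (-3)·(-5) + 6·(-3)) = (-61, -46, -13)
Sw2 = (-652, -512, -62)
w2·Sw2 = (-61)·(-652) + (-46)·(-512) + (-13)·(-62) = 64130; w2·w2 = (-61)·(-61) + (-46)·(-46) + (-13)·(-13) = 6006
λ ≈ 64130/6006 = 10.67766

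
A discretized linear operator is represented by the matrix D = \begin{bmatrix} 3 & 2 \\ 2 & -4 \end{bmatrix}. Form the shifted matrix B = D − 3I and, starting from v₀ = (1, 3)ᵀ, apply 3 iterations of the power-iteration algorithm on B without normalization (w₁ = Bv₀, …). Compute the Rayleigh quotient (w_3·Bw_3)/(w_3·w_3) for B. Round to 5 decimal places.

B = D − 3I has rows (0, 2); (2, -7)
w1 = Bv₀ = (0·1 + 2·3; 2·1 + (-7)·3) = (6, -19)
w2 = Bw1 = (0·6 + 2·(-19); 2·6 + (-7)·(-19)) = (-38, 145)
w3 = Bw2 = (290, -1091)
Bw3 = (-2182, 8217)
w3·Bw3 = -9597527; w3·w3 = 1274381; μ ≈ -9597527/1274381 = -7.53113

μ ≈ -7.53113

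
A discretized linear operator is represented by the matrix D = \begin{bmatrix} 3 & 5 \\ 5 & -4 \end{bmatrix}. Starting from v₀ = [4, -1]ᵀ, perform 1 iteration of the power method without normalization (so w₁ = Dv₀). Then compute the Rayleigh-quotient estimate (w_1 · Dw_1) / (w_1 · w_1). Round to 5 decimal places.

w1 = Dv₀ = (7, 24)
Dw1 = (141, -61)
w1·Dw1 = 7·141 + 24·(-61) = -477; w1·w1 = 7·7 + 24·24 = 625
λ ≈ -477/625 = -0.76320

-0.76320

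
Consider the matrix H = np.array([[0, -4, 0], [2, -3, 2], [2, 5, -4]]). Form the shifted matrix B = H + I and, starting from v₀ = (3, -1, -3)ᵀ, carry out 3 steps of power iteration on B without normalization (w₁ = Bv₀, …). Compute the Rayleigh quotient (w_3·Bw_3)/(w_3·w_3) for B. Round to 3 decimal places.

-4.679

B = H + I has rows (1, -4, 0); (2, -2, 2); (2, 5, -3)
w1 = Bv₀ = (1·3 + (-4)·(-1) + 0·(-3); 2·3 + (-2)·(-1) + 2·(-3); 2·3 + 5·(-1) + (-3)·(-3)) = (7, 2, 10)
w2 = Bw1 = (1·7 + (-4)·2 + 0·10; 2·7 + (-2)·2 + 2·10; 2·7 + 5·2 + (-3)·10) = (-1, 30, -6)
w3 = Bw2 = (-121, -74, 166)
Bw3 = (175, 238, -1110)
w3·Bw3 = -223047; w3·w3 = 47673; μ ≈ -223047/47673 = -4.679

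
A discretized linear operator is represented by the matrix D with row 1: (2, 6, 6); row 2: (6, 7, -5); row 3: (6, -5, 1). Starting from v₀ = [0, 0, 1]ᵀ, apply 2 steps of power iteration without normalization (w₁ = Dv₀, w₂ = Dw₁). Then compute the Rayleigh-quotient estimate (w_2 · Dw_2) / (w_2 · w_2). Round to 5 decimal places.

w1 = Dv₀ = (6, -5, 1)
w2 = Dw1 = (-12, -4, 62)
Dw2 = (324, -410, 10)
w2·Dw2 = (-12)·324 + (-4)·(-410) + 62·10 = -1628; w2·w2 = (-12)·(-12) + (-4)·(-4) + 62·62 = 4004
λ ≈ -1628/4004 = -0.40659

λ ≈ -0.40659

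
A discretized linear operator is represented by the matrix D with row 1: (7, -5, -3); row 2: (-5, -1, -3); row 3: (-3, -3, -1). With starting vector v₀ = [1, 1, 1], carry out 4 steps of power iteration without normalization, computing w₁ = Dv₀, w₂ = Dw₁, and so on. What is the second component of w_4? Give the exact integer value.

w1 = Dv₀ = (7·1 + (-5)·1 + (-3)·1; (-5)·1 + (-1)·1 + (-3)·1; (-3)·1 + (-3)·1 + (-1)·1) = (-1, -9, -7)
w2 = Dw1 = (7·(-1) + (-5)·(-9) + (-3)·(-7); (-5)·(-1) + (-1)·(-9) + (-3)·(-7); (-3)·(-1) + (-3)·(-9) + (-1)·(-7)) = (59, 35, 37)
w3 = Dw2 = (127, -441, -319)
w4 = Dw3 = (4051, 763, 1261)
The requested component of w4 is 763.

763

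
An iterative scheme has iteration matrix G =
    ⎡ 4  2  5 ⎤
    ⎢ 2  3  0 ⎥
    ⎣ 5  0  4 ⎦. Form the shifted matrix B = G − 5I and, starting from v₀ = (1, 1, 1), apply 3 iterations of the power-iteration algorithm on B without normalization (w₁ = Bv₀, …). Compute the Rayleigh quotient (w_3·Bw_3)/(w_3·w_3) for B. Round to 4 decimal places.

B = G − 5I has rows (-1, 2, 5); (2, -2, 0); (5, 0, -1)
w1 = Bv₀ = ((-1)·1 + 2·1 + 5·1; 2·1 + (-2)·1 + 0·1; 5·1 + 0·1 + (-1)·1) = (6, 0, 4)
w2 = Bw1 = ((-1)·6 + 2·0 + 5·4; 2·6 + (-2)·0 + 0·4; 5·6 + 0·0 + (-1)·4) = (14, 12, 26)
w3 = Bw2 = (140, 4, 44)
Bw3 = (88, 272, 656)
w3·Bw3 = 42272; w3·w3 = 21552; μ ≈ 42272/21552 = 1.9614

μ ≈ 1.9614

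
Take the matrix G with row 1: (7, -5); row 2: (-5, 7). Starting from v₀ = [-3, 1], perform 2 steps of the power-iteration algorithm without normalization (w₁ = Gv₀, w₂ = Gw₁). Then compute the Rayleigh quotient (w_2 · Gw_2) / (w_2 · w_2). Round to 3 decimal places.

w1 = Gv₀ = (7·(-3) + (-5)·1; (-5)·(-3) + 7·1) = (-26, 22)
w2 = Gw1 = (7·(-26) + (-5)·22; (-5)·(-26) + 7·22) = (-292, 284)
Gw2 = (-3464, 3448)
w2·Gw2 = (-292)·(-3464) + 284·3448 = 1990720; w2·w2 = (-292)·(-292) + 284·284 = 165920
λ ≈ 1990720/165920 = 11.998

11.998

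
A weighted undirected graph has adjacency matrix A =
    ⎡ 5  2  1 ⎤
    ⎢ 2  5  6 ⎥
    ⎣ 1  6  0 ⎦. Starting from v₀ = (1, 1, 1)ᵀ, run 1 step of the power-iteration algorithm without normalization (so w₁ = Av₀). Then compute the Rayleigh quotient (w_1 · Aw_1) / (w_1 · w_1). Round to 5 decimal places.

w1 = Av₀ = (8, 13, 7)
Aw1 = (73, 123, 86)
w1·Aw1 = 8·73 + 13·123 + 7·86 = 2785; w1·w1 = 8·8 + 13·13 + 7·7 = 282
λ ≈ 2785/282 = 9.87589

λ ≈ 9.87589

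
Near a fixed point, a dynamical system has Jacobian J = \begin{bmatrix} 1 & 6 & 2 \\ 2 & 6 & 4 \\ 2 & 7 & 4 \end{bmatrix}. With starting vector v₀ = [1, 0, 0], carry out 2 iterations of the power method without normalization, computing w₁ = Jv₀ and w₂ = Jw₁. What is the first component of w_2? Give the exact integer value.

17

w1 = Jv₀ = (1·1 + 6·0 + 2·0; 2·1 + 6·0 + 4·0; 2·1 + 7·0 + 4·0) = (1, 2, 2)
w2 = Jw1 = (1·1 + 6·2 + 2·2; 2·1 + 6·2 + 4·2; 2·1 + 7·2 + 4·2) = (17, 22, 24)
The requested component of w2 is 17.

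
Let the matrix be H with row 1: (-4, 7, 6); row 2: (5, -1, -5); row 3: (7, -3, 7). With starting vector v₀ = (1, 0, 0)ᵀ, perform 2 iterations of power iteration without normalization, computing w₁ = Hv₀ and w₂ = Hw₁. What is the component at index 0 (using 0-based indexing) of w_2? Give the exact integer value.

93

w1 = Hv₀ = (-4, 5, 7)
w2 = Hw1 = (93, -60, 6)
The requested component of w2 is 93.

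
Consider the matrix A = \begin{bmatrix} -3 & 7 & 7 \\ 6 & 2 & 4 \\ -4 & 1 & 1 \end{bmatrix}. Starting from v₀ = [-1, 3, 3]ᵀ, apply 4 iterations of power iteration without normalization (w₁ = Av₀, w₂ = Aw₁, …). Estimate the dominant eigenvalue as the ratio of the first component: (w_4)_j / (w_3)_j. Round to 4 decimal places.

w1 = Av₀ = ((-3)·(-1) + 7·3 + 7·3; 6·(-1) + 2·3 + 4·3; (-4)·(-1) + 1·3 + 1·3) = (45, 12, 10)
w2 = Aw1 = ((-3)·45 + 7·12 + 7·10; 6·45 + 2·12 + 4·10; (-4)·45 + 1·12 + 1·10) = (19, 334, -158)
w3 = Aw2 = (1175, 150, 100)
w4 = Aw3 = (-1775, 7750, -4450)
Ratio at component: -1775 / 1175 = -1.5106

λ ≈ -1.5106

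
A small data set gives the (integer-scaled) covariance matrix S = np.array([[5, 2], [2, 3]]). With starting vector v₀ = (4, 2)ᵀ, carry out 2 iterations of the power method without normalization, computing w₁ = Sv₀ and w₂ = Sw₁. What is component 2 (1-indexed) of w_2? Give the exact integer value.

w1 = Sv₀ = (5·4 + 2·2; 2·4 + 3·2) = (24, 14)
w2 = Sw1 = (5·24 + 2·14; 2·24 + 3·14) = (148, 90)
The requested component of w2 is 90.

90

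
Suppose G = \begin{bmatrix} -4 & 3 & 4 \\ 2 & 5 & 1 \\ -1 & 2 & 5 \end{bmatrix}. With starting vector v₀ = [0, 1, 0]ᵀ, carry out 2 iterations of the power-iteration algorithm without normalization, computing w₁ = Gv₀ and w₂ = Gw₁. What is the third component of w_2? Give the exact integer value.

w1 = Gv₀ = (3, 5, 2)
w2 = Gw1 = (11, 33, 17)
The requested component of w2 is 17.

17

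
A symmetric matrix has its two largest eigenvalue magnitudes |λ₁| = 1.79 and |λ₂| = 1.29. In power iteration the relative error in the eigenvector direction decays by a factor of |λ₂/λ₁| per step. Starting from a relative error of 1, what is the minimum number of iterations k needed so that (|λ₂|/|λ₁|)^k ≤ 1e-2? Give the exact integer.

15

|λ₂/λ₁| = 1.29/1.79 = 0.72067
Need k ≥ ln(1e-2) / ln(0.72067) = -4.6052 / -0.3276 ≈ 14.058
Smallest integer k satisfying the bound: 15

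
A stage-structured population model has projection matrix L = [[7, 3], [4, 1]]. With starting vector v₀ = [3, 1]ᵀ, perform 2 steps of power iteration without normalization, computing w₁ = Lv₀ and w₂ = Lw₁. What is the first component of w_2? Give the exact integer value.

207

w1 = Lv₀ = (7·3 + 3·1; 4·3 + 1·1) = (24, 13)
w2 = Lw1 = (7·24 + 3·13; 4·24 + 1·13) = (207, 109)
The requested component of w2 is 207.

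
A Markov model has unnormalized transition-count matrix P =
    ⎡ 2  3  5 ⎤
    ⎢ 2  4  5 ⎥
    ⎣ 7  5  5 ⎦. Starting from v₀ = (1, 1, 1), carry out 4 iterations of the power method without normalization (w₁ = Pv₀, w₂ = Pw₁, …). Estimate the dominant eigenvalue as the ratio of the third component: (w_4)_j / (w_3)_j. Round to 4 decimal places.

w1 = Pv₀ = (10, 11, 17)
w2 = Pw1 = (138, 149, 210)
w3 = Pw2 = (1773, 1922, 2761)
w4 = Pw3 = (23117, 25039, 35826)
Ratio at component: 35826 / 2761 = 12.9757

12.9757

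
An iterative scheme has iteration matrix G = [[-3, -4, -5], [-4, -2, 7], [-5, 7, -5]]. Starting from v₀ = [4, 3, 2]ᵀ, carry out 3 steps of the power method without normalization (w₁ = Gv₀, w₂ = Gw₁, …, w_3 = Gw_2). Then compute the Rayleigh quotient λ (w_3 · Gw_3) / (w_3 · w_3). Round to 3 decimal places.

w1 = Gv₀ = ((-3)·4 + (-4)·3 + (-5)·2; (-4)·4 + (-2)·3 + 7·2; (-5)·4 + 7·3 + (-5)·2) = (-34, -8, -9)
w2 = Gw1 = ((-3)·(-34) + (-4)·(-8) + (-5)·(-9); (-4)·(-34) + (-2)·(-8) + 7·(-9); (-5)·(-34) + 7·(-8) + (-5)·(-9)) = (179, 89, 159)
w3 = Gw2 = (-1688, 219, -1067)
Gw3 = (9523, -1155, 15308)
w3·Gw3 = (-1688)·9523 + 219·(-1155) + (-1067)·15308 = -32661405; w3·w3 = (-1688)·(-1688) + 219·219 + (-1067)·(-1067) = 4035794
λ ≈ -32661405/4035794 = -8.093

-8.093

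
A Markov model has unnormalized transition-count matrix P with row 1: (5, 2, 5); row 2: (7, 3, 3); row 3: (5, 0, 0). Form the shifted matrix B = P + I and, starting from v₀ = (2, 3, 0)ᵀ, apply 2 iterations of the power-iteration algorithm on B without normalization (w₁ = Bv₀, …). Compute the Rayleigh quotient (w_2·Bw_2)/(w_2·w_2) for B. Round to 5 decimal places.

μ ≈ 10.88250

B = P + I has rows (6, 2, 5); (7, 4, 3); (5, 0, 1)
w1 = Bv₀ = (18, 26, 10)
w2 = Bw1 = (210, 260, 100)
Bw2 = (2280, 2810, 1150)
w2·Bw2 = 1324400; w2·w2 = 121700; μ ≈ 1324400/121700 = 10.88250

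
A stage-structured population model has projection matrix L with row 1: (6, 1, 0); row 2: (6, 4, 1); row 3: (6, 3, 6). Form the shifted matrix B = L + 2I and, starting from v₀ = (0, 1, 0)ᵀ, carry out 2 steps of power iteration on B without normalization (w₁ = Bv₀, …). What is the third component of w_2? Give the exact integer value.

B = L + 2I has rows (8, 1, 0); (6, 6, 1); (6, 3, 8)
w1 = Bv₀ = (1, 6, 3)
w2 = Bw1 = (14, 45, 48)
Requested component of w2: 48

48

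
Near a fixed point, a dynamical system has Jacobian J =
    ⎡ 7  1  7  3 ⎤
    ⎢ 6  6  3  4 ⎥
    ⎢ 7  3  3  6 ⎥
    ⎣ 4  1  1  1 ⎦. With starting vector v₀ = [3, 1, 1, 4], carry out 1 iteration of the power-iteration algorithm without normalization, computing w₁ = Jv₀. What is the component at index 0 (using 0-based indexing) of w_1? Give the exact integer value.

w1 = Jv₀ = (7·3 + 1·1 + 7·1 + 3·4; 6·3 + 6·1 + 3·1 + 4·4; 7·3 + 3·1 + 3·1 + 6·4; 4·3 + 1·1 + 1·1 + 1·4) = (41, 43, 51, 18)
The requested component of w1 is 41.

41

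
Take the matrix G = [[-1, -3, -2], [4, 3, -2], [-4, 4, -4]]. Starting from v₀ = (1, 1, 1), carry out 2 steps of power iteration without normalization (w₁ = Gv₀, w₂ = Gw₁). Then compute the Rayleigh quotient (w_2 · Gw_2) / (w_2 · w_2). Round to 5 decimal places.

-3.93032

w1 = Gv₀ = ((-1)·1 + (-3)·1 + (-2)·1; 4·1 + 3·1 + (-2)·1; (-4)·1 + 4·1 + (-4)·1) = (-6, 5, -4)
w2 = Gw1 = ((-1)·(-6) + (-3)·5 + (-2)·(-4); 4·(-6) + 3·5 + (-2)·(-4); (-4)·(-6) + 4·5 + (-4)·(-4)) = (-1, -1, 60)
Gw2 = (-116, -127, -240)
w2·Gw2 = (-1)·(-116) + (-1)·(-127) + 60·(-240) = -14157; w2·w2 = (-1)·(-1) + (-1)·(-1) + 60·60 = 3602
λ ≈ -14157/3602 = -3.93032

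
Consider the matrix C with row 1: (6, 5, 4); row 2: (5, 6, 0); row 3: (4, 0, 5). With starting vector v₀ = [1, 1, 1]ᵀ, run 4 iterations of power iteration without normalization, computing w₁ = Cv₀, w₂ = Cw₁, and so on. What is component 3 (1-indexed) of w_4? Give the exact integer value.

w1 = Cv₀ = (15, 11, 9)
w2 = Cw1 = (181, 141, 105)
w3 = Cw2 = (2211, 1751, 1249)
w4 = Cw3 = (27017, 21561, 15089)
The requested component of w4 is 15089.

15089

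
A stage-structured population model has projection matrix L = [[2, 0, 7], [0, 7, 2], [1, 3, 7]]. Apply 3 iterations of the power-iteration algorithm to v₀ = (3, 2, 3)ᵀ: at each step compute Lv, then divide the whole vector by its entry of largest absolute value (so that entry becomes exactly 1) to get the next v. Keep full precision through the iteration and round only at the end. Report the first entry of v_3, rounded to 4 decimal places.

0.8858

Lv0 = (27.00000, 20.00000, 30.00000); divide by 30.00000 → v1 = (0.90000, 0.66667, 1.00000)
Lv1 = (8.80000, 6.66667, 9.90000); divide by 9.90000 → v2 = (0.88889, 0.67340, 1.00000)
Lv2 = (8.77778, 6.71380, 9.90909); divide by 9.90909 → v3 = (0.88583, 0.67754, 1.00000)
Requested entry of v3: 2607/2943 = 0.8858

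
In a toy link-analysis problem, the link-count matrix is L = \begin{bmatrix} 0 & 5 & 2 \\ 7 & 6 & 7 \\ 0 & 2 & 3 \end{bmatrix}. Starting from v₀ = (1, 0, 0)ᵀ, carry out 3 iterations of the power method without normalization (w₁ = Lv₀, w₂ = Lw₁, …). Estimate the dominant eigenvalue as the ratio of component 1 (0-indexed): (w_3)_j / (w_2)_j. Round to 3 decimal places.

λ ≈ 14.167

w1 = Lv₀ = (0, 7, 0)
w2 = Lw1 = (35, 42, 14)
w3 = Lw2 = (238, 595, 126)
Ratio at component: 595 / 42 = 14.167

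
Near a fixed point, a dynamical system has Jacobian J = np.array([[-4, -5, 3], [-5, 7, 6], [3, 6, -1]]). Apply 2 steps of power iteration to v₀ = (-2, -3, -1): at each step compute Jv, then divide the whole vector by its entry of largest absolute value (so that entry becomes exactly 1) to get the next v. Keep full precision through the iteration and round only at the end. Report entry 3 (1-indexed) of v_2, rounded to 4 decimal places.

Jv0 = (20.00000, -17.00000, -23.00000); divide by -23.00000 → v1 = (-0.86957, 0.73913, 1.00000)
Jv1 = (2.78261, 15.52174, 0.82609); divide by 15.52174 → v2 = (0.17927, 1.00000, 0.05322)
Requested entry of v2: -19/-357 = 0.0532

0.0532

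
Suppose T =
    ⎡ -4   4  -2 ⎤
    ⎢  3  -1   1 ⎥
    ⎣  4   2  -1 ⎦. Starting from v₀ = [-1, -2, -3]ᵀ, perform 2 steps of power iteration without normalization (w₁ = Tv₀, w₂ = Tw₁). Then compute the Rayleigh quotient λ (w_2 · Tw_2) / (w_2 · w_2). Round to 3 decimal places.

λ ≈ -5.646

w1 = Tv₀ = (2, -4, -5)
w2 = Tw1 = (-14, 5, 5)
Tw2 = (66, -42, -51)
w2·Tw2 = (-14)·66 + 5·(-42) + 5·(-51) = -1389; w2·w2 = (-14)·(-14) + 5·5 + 5·5 = 246
λ ≈ -1389/246 = -5.646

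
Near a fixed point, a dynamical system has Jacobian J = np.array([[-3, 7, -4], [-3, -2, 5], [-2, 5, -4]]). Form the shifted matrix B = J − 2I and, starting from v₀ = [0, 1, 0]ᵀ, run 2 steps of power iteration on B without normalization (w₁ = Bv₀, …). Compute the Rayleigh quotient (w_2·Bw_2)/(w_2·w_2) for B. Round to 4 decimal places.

μ ≈ -9.8316

B = J − 2I has rows (-5, 7, -4); (-3, -4, 5); (-2, 5, -6)
w1 = Bv₀ = ((-5)·0 + 7·1 + (-4)·0; (-3)·0 + (-4)·1 + 5·0; (-2)·0 + 5·1 + (-6)·0) = (7, -4, 5)
w2 = Bw1 = ((-5)·7 + 7·(-4) + (-4)·5; (-3)·7 + (-4)·(-4) + 5·5; (-2)·7 + 5·(-4) + (-6)·5) = (-83, 20, -64)
Bw2 = (811, -151, 650)
w2·Bw2 = -111933; w2·w2 = 11385; μ ≈ -111933/11385 = -9.8316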